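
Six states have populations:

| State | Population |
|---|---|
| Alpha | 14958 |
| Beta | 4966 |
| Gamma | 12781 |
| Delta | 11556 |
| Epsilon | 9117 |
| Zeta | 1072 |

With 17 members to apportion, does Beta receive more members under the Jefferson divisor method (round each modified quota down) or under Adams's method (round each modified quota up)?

Adams

Jefferson: Alpha 5, Beta 1, Gamma 4, Delta 4, Epsilon 3, Zeta 0.
Adams: Alpha 4, Beta 2, Gamma 4, Delta 3, Epsilon 3, Zeta 1.
Beta gets 1 under Jefferson and 2 under Adams.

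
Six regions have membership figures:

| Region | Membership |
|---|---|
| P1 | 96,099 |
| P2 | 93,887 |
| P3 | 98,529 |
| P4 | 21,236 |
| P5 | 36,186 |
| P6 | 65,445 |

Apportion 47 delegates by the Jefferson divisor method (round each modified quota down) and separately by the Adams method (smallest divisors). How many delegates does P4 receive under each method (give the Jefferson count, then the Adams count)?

2 and 3

Jefferson: P1 11, P2 11, P3 12, P4 2, P5 4, P6 7.
Adams: P1 11, P2 11, P3 11, P4 3, P5 4, P6 7.
P4 gets 2 under Jefferson and 3 under Adams.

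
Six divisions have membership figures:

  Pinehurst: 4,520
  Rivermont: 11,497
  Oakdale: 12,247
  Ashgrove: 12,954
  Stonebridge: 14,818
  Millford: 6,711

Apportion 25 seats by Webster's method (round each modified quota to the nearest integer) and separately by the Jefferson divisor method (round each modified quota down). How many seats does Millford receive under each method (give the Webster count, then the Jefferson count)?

3 and 2

Webster: Pinehurst 2, Rivermont 4, Oakdale 5, Ashgrove 5, Stonebridge 6, Millford 3.
Jefferson: Pinehurst 2, Rivermont 5, Oakdale 5, Ashgrove 5, Stonebridge 6, Millford 2.
Millford gets 3 under Webster and 2 under Jefferson.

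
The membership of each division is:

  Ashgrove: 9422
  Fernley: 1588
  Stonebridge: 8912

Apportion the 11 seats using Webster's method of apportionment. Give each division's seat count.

Ashgrove: 5; Fernley: 1; Stonebridge: 5

Standard divisor 19922/11 ≈ 1811.091; standard quotas: Ashgrove 5.202, Fernley 0.877, Stonebridge 4.921.
Rounding to the nearest integer gives Ashgrove 5, Fernley 1, Stonebridge 5 — total 11, matching the house size, so no adjustment is needed.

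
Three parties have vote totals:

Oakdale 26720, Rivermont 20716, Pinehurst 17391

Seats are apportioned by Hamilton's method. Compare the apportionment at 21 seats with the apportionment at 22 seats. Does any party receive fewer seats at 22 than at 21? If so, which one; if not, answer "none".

none

At 21 seats: Oakdale 9, Rivermont 7, Pinehurst 5.
At 22 seats: Oakdale 9, Rivermont 7, Pinehurst 6.
No party's allocation decreased.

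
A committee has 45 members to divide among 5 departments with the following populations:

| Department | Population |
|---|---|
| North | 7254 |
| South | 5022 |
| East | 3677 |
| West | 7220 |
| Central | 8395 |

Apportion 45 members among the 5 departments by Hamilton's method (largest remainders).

North 11, South 7, East 5, West 10, Central 12

Standard divisor: 31568 ÷ 45 ≈ 701.511.
Standard quotas: North 10.3405, South 7.1588, East 5.2415, West 10.2921, Central 11.9670.
Lower quotas: North 10, South 7, East 5, West 10, Central 11 (sum 43, leaving 2 seats).
Remainders in descending order: Central 0.9670, North 0.3405, West 0.2921, East 0.2415, South 0.1588.
The surplus seats go to Central, North.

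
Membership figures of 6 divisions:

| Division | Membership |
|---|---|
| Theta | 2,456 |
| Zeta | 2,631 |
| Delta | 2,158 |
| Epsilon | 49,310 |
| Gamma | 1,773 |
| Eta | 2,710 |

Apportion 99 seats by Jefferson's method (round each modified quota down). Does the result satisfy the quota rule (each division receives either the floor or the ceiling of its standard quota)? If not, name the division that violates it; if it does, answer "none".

Standard quotas: Theta 3.983, Zeta 4.267, Delta 3.500, Epsilon 79.978, Gamma 2.876, Eta 4.395.
Jefferson allocation: Theta 4, Zeta 4, Delta 3, Epsilon 82, Gamma 2, Eta 4.
Epsilon has quota 79.978 (lower 79, upper 80) but receives 82 — outside the quota interval.

Epsilon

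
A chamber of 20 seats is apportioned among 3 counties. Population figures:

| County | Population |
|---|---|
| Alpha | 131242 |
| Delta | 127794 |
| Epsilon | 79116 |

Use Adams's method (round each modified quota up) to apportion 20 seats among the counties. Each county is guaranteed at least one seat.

Standard divisor 338152/20 ≈ 16907.6; standard quotas: Alpha 7.762, Delta 7.558, Epsilon 4.679.
Rounding up gives 8, 8, 5 = 21 seats, so the divisor must be adjusted.
With modified divisor 18500: modified quotas Alpha 7.094, Delta 6.908, Epsilon 4.277.
Rounding up: Alpha 8, Delta 7, Epsilon 5 (total 20).

Alpha 8, Delta 7, Epsilon 5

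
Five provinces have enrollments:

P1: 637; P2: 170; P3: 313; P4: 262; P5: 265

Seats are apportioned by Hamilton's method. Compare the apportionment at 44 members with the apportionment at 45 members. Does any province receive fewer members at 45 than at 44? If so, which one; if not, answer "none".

At 44 seats: P1 17, P2 5, P3 8, P4 7, P5 7.
At 45 seats: P1 17, P2 5, P3 9, P4 7, P5 7.
No province's allocation decreased.

none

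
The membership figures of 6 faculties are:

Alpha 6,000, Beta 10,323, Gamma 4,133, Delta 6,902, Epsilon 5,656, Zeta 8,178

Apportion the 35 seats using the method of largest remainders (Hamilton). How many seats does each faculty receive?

Total 41192; standard divisor 41192/35 ≈ 1176.914.
Standard quotas: Alpha 5.0981, Beta 8.7712, Gamma 3.5117, Delta 5.8645, Epsilon 4.8058, Zeta 6.9487.
Lower quotas: Alpha 5, Beta 8, Gamma 3, Delta 5, Epsilon 4, Zeta 6 (sum 31, leaving 4 seats).
Remainders in descending order: Zeta 0.9487, Delta 0.8645, Epsilon 0.8058, Beta 0.7712, Gamma 0.5117, Alpha 0.0981.
Largest remainders: Zeta, Delta, Epsilon, Beta receive the extra seats.

Alpha 5; Beta 9; Gamma 3; Delta 6; Epsilon 5; Zeta 7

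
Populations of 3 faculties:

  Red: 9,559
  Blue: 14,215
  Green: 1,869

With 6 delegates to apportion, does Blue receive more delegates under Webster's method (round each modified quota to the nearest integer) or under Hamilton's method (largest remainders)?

Webster: Red 2, Blue 4, Green 0.
Hamilton: Red 2, Blue 3, Green 1.
Blue gets 4 under Webster and 3 under Hamilton.

Webster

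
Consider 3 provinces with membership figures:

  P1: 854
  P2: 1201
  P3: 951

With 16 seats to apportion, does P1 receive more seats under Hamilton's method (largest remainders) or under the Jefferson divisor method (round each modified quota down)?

Hamilton: P1 5, P2 6, P3 5.
Jefferson: P1 4, P2 7, P3 5.
P1 gets 5 under Hamilton and 4 under Jefferson.

Hamilton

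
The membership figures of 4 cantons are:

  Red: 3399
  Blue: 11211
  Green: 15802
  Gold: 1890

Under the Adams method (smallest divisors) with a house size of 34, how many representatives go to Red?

4

Standard divisor 32302/34 ≈ 950.059; standard quotas: Red 3.578, Blue 11.800, Green 16.633, Gold 1.989.
Rounding up gives 4, 12, 17, 2 = 35 seats, so the divisor must be adjusted.
With modified divisor 1000: modified quotas Red 3.399, Blue 11.211, Green 15.802, Gold 1.890.
Rounding up: Red 4, Blue 12, Green 16, Gold 2 (total 34).
Red receives 4.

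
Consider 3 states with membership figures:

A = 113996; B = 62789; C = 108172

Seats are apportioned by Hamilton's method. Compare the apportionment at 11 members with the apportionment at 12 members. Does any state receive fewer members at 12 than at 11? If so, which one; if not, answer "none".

At 11 seats: A 4, B 3, C 4.
At 12 seats: A 5, B 3, C 4.
No state's allocation decreased.

none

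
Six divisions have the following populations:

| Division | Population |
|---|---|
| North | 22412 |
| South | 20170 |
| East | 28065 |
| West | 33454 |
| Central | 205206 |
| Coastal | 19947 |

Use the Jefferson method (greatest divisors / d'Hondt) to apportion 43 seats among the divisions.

Standard divisor 329254/43 ≈ 7657.07; standard quotas: North 2.927, South 2.634, East 3.665, West 4.369, Central 26.800, Coastal 2.605.
Rounding down gives 2, 2, 3, 4, 26, 2 = 39 seats, so the divisor must be adjusted.
With modified divisor 7058.12: modified quotas North 3.175, South 2.858, East 3.976, West 4.740, Central 29.074, Coastal 2.826.
Rounding down: North 3, South 2, East 3, West 4, Central 29, Coastal 2 (total 43).

North 3, South 2, East 3, West 4, Central 29, Coastal 2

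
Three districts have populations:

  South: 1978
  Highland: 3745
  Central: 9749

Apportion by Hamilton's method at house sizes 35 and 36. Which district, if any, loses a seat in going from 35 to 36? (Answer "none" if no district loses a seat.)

At 35 seats: South 5, Highland 8, Central 22.
At 36 seats: South 4, Highland 9, Central 23.
South drops from 5 to 4.

South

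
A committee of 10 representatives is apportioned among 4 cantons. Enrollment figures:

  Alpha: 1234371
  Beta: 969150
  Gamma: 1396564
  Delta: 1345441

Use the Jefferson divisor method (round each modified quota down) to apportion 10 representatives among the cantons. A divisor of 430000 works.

Alpha: 2, Beta: 2, Gamma: 3, Delta: 3

With modified divisor 430000: modified quotas Alpha 2.871, Beta 2.254, Gamma 3.248, Delta 3.129.
Rounding down: Alpha 2, Beta 2, Gamma 3, Delta 3 (total 10).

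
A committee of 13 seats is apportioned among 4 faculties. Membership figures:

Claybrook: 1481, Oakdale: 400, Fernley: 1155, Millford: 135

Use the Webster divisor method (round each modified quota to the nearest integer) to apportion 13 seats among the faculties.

Standard divisor 3171/13 ≈ 243.923; standard quotas: Claybrook 6.072, Oakdale 1.640, Fernley 4.735, Millford 0.553.
Rounding to the nearest integer gives 6, 2, 5, 1 = 14 seats, so the divisor must be adjusted.
With modified divisor 258.67: modified quotas Claybrook 5.725, Oakdale 1.546, Fernley 4.465, Millford 0.522.
Rounding to the nearest integer: Claybrook 6, Oakdale 2, Fernley 4, Millford 1 (total 13).

Claybrook=6, Oakdale=2, Fernley=4, Millford=1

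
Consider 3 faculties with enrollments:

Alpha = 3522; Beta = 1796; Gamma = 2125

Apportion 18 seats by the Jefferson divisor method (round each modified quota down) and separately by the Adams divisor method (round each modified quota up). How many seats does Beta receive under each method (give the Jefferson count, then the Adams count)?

Jefferson: Alpha 9, Beta 4, Gamma 5.
Adams: Alpha 8, Beta 5, Gamma 5.
Beta gets 4 under Jefferson and 5 under Adams.

4 and 5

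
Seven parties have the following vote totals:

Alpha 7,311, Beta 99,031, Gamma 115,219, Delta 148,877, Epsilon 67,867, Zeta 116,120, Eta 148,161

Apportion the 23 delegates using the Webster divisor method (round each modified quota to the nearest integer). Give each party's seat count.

Alpha 0, Beta 3, Gamma 4, Delta 5, Epsilon 2, Zeta 4, Eta 5

Standard divisor 702586/23 ≈ 30547.217; standard quotas: Alpha 0.239, Beta 3.242, Gamma 3.772, Delta 4.874, Epsilon 2.222, Zeta 3.801, Eta 4.850.
Rounding to the nearest integer gives Alpha 0, Beta 3, Gamma 4, Delta 5, Epsilon 2, Zeta 4, Eta 5 — total 23, matching the house size, so no adjustment is needed.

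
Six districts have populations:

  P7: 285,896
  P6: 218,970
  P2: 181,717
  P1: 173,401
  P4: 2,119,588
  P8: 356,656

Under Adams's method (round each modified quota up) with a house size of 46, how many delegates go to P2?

Standard divisor 3336228/46 ≈ 72526.696; standard quotas: P7 3.942, P6 3.019, P2 2.506, P1 2.391, P4 29.225, P8 4.918.
Rounding up gives 4, 4, 3, 3, 30, 5 = 49 seats, so the divisor must be adjusted.
With modified divisor 77100: modified quotas P7 3.708, P6 2.840, P2 2.357, P1 2.249, P4 27.491, P8 4.626.
Rounding up: P7 4, P6 3, P2 3, P1 3, P4 28, P8 5 (total 46).
P2 receives 3.

3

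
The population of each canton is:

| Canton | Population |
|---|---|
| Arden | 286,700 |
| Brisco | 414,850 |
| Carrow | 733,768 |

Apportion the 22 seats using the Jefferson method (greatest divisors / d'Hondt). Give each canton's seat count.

Arden=4, Brisco=6, Carrow=12

Standard divisor 1435318/22 ≈ 65241.727; standard quotas: Arden 4.394, Brisco 6.359, Carrow 11.247.
Rounding down gives 4, 6, 11 = 21 seats, so the divisor must be adjusted.
With modified divisor 60200: modified quotas Arden 4.762, Brisco 6.891, Carrow 12.189.
Rounding down: Arden 4, Brisco 6, Carrow 12 (total 22).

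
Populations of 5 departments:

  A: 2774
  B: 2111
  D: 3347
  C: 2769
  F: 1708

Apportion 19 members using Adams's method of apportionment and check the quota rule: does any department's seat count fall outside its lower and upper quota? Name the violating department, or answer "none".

none

Standard quotas: A 4.147, B 3.156, D 5.004, C 4.140, F 2.553.
Adams allocation: A 4, B 3, D 5, C 4, F 3.
Every allocation lies between the lower and upper quota.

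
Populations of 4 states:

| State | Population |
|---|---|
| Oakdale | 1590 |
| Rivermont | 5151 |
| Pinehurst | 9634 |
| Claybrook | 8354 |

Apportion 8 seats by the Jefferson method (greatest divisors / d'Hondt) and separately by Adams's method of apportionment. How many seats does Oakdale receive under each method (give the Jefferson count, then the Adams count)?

0 and 1

Jefferson: Oakdale 0, Rivermont 2, Pinehurst 3, Claybrook 3.
Adams: Oakdale 1, Rivermont 2, Pinehurst 3, Claybrook 2.
Oakdale gets 0 under Jefferson and 1 under Adams.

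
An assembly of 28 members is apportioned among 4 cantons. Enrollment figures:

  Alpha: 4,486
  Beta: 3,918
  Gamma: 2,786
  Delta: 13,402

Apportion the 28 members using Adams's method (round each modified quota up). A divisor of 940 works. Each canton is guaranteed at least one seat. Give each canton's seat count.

With modified divisor 940: modified quotas Alpha 4.772, Beta 4.168, Gamma 2.964, Delta 14.257.
Rounding up: Alpha 5, Beta 5, Gamma 3, Delta 15 (total 28).

Alpha 5; Beta 5; Gamma 3; Delta 15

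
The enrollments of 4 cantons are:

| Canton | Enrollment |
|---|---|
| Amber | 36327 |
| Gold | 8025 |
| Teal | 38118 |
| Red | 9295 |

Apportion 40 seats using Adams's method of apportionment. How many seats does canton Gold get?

Standard divisor 91765/40 ≈ 2294.125; standard quotas: Amber 15.835, Gold 3.498, Teal 16.615, Red 4.052.
Rounding up gives 16, 4, 17, 5 = 42 seats, so the divisor must be adjusted.
With modified divisor 2400: modified quotas Amber 15.136, Gold 3.344, Teal 15.883, Red 3.873.
Rounding up: Amber 16, Gold 4, Teal 16, Red 4 (total 40).
Gold receives 4.

4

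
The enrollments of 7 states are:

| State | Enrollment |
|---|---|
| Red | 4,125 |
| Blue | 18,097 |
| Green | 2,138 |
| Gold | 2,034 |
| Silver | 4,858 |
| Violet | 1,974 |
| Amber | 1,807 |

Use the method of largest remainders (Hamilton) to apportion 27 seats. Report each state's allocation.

Red: 3, Blue: 14, Green: 2, Gold: 2, Silver: 4, Violet: 1, Amber: 1

Total 35033; standard divisor 35033/27 ≈ 1297.519.
Standard quotas: Red 3.1791, Blue 13.9474, Green 1.6478, Gold 1.5676, Silver 3.7441, Violet 1.5214, Amber 1.3927.
Lower quotas: Red 3, Blue 13, Green 1, Gold 1, Silver 3, Violet 1, Amber 1 (sum 23, leaving 4 seats).
Remainders in descending order: Blue 0.9474, Silver 0.7441, Green 0.6478, Gold 0.5676, Violet 0.5214, Amber 0.3927, Red 0.1791.
The surplus seats go to Blue, Silver, Green, Gold.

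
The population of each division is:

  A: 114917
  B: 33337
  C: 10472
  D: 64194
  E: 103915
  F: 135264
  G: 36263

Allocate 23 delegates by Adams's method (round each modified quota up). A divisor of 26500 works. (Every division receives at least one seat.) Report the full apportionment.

With modified divisor 26500: modified quotas A 4.336, B 1.258, C 0.395, D 2.422, E 3.921, F 5.104, G 1.368.
Rounding up: A 5, B 2, C 1, D 3, E 4, F 6, G 2 (total 23).

A 5; B 2; C 1; D 3; E 4; F 6; G 2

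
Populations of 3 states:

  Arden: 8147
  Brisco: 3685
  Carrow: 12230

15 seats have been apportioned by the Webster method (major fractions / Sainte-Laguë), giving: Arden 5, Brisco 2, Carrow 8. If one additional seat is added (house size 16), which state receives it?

Arden

Priority for the next seat is population ÷ (current seats + 0.5).
Priorities: Arden 1481.273, Brisco 1474.000, Carrow 1438.824.
Highest priority: Arden.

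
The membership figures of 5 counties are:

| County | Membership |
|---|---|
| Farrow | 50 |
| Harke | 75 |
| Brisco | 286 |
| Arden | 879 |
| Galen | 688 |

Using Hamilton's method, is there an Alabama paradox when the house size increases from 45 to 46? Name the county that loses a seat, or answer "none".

none

At 45 seats: Farrow 1, Harke 2, Brisco 6, Arden 20, Galen 16.
At 46 seats: Farrow 1, Harke 2, Brisco 7, Arden 20, Galen 16.
No county's allocation decreased.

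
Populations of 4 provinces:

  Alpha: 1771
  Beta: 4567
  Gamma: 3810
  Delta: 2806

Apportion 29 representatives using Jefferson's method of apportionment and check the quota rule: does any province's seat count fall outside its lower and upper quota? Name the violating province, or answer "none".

none

Standard quotas: Alpha 3.965, Beta 10.224, Gamma 8.529, Delta 6.282.
Jefferson allocation: Alpha 4, Beta 10, Gamma 9, Delta 6.
Every allocation lies between the lower and upper quota.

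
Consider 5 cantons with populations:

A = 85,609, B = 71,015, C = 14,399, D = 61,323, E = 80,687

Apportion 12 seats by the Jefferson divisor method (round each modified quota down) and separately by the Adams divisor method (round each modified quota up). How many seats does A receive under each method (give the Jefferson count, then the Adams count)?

4 and 3

Jefferson: A 4, B 3, C 0, D 2, E 3.
Adams: A 3, B 3, C 1, D 2, E 3.
A gets 4 under Jefferson and 3 under Adams.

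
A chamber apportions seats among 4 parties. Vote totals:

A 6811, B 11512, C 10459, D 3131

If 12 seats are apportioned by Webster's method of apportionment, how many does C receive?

4

Standard divisor 31913/12 ≈ 2659.417; standard quotas: A 2.561, B 4.329, C 3.933, D 1.177.
Rounding to the nearest integer gives A 3, B 4, C 4, D 1 — total 12, matching the house size, so no adjustment is needed.
C receives 4.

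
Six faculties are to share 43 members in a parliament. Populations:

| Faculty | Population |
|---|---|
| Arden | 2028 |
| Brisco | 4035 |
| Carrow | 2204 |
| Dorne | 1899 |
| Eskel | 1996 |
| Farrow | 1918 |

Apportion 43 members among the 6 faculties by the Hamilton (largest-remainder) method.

Arden 6, Brisco 12, Carrow 7, Dorne 6, Eskel 6, Farrow 6

Total 14080; standard divisor 14080/43 ≈ 327.442.
Standard quotas: Arden 6.193, Brisco 12.323, Carrow 6.731, Dorne 5.800, Eskel 6.096, Farrow 5.858.
Lower quotas: Arden 6, Brisco 12, Carrow 6, Dorne 5, Eskel 6, Farrow 5 (sum 40, leaving 3 seats).
Remainders in descending order: Farrow 0.858, Dorne 0.800, Carrow 0.731, Brisco 0.323, Arden 0.193, Eskel 0.096.
Largest remainders: Farrow, Dorne, Carrow receive the extra seats.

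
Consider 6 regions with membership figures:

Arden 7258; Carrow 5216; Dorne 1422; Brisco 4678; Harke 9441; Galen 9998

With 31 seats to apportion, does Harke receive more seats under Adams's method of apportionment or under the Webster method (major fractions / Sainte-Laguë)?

Webster

Adams: Arden 6, Carrow 4, Dorne 2, Brisco 4, Harke 7, Galen 8.
Webster: Arden 6, Carrow 4, Dorne 1, Brisco 4, Harke 8, Galen 8.
Harke gets 7 under Adams and 8 under Webster.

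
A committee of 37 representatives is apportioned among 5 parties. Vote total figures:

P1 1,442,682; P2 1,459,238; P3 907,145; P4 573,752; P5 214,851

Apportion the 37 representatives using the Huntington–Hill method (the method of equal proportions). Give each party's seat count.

With divisor 126290: modified quotas P1 11.424, P2 11.555, P3 7.183, P4 4.543, P5 1.701.
Geometric-mean thresholds: P1 √(11·12)=11.489, P2 √(11·12)=11.489, P3 √(7·8)=7.483, P4 √(4·5)=4.472, P5 √(1·2)=1.414.
Each quota rounded against its threshold gives P1 11, P2 12, P3 7, P4 5, P5 2 (total 37).

P1=11, P2=12, P3=7, P4=5, P5=2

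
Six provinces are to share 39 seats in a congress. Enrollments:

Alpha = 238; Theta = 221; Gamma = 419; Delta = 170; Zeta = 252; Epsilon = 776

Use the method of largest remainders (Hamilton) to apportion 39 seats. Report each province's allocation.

Standard divisor: 2076 ÷ 39 ≈ 53.231.
Standard quotas: Alpha 4.471, Theta 4.152, Gamma 7.871, Delta 3.194, Zeta 4.734, Epsilon 14.578.
Lower quotas: Alpha 4, Theta 4, Gamma 7, Delta 3, Zeta 4, Epsilon 14 (sum 36, leaving 3 seats).
Remainders in descending order: Gamma 0.871, Zeta 0.734, Epsilon 0.578, Alpha 0.471, Delta 0.194, Theta 0.152.
The surplus seats go to Gamma, Zeta, Epsilon.

Alpha=4, Theta=4, Gamma=8, Delta=3, Zeta=5, Epsilon=15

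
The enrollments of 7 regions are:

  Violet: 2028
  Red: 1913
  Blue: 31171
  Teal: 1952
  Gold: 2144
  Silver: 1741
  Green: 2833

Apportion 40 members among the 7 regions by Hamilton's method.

Standard divisor: 43782 ÷ 40 ≈ 1094.55.
Standard quotas: Violet 1.8528, Red 1.7478, Blue 28.4784, Teal 1.7834, Gold 1.9588, Silver 1.5906, Green 2.5883.
Lower quotas: Violet 1, Red 1, Blue 28, Teal 1, Gold 1, Silver 1, Green 2 (sum 35, leaving 5 seats).
Remainders in descending order: Gold 0.9588, Violet 0.8528, Teal 0.7834, Red 0.7478, Silver 0.5906, Green 0.5883, Blue 0.4784.
Largest remainders: Gold, Violet, Teal, Red, Silver receive the extra seats.

Violet 2; Red 2; Blue 28; Teal 2; Gold 2; Silver 2; Green 2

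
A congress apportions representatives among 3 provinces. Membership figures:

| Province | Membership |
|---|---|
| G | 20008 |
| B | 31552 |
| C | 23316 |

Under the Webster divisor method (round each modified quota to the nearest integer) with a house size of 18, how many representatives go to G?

5

Standard divisor 74876/18 ≈ 4159.778; standard quotas: G 4.810, B 7.585, C 5.605.
Rounding to the nearest integer gives 5, 8, 6 = 19 seats, so the divisor must be adjusted.
With modified divisor 4220: modified quotas G 4.741, B 7.477, C 5.525.
Rounding to the nearest integer: G 5, B 7, C 6 (total 18).
G receives 5.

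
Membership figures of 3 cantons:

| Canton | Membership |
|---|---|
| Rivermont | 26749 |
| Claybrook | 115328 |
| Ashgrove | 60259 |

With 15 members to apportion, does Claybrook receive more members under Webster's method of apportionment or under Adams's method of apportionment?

Webster

Webster: Rivermont 2, Claybrook 9, Ashgrove 4.
Adams: Rivermont 2, Claybrook 8, Ashgrove 5.
Claybrook gets 9 under Webster and 8 under Adams.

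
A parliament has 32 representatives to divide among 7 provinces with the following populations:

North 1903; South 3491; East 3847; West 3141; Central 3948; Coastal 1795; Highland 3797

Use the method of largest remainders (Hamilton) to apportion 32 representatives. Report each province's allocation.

North 3, South 5, East 6, West 4, Central 6, Coastal 3, Highland 5

Total 21922; standard divisor 21922/32 ≈ 685.062.
Standard quotas: North 2.778, South 5.096, East 5.616, West 4.585, Central 5.763, Coastal 2.620, Highland 5.543.
Lower quotas: North 2, South 5, East 5, West 4, Central 5, Coastal 2, Highland 5 (sum 28, leaving 4 seats).
Remainders in descending order: North 0.778, Central 0.763, Coastal 0.620, East 0.616, West 0.585, Highland 0.543, South 0.096.
The surplus seats go to North, Central, Coastal, East.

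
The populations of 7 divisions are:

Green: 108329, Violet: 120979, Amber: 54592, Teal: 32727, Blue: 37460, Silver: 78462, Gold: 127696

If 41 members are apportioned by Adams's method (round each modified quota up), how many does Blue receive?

3

Standard divisor 560245/41 ≈ 13664.512; standard quotas: Green 7.928, Violet 8.854, Amber 3.995, Teal 2.395, Blue 2.741, Silver 5.742, Gold 9.345.
Rounding up gives 8, 9, 4, 3, 3, 6, 10 = 43 seats, so the divisor must be adjusted.
With modified divisor 15300: modified quotas Green 7.080, Violet 7.907, Amber 3.568, Teal 2.139, Blue 2.448, Silver 5.128, Gold 8.346.
Rounding up: Green 8, Violet 8, Amber 4, Teal 3, Blue 3, Silver 6, Gold 9 (total 41).
Blue receives 3.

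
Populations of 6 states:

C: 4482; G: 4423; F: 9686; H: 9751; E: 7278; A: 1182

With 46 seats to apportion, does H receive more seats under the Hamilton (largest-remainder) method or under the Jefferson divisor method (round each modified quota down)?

Jefferson

Hamilton: C 6, G 6, F 12, H 12, E 9, A 1.
Jefferson: C 6, G 5, F 12, H 13, E 9, A 1.
H gets 12 under Hamilton and 13 under Jefferson.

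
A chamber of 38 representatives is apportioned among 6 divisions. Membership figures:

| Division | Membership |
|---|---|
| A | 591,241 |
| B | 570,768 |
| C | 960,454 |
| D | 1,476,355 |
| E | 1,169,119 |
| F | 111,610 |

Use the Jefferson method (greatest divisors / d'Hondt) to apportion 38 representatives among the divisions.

A 5, B 4, C 8, D 12, E 9, F 0

Standard divisor 4879547/38 ≈ 128409.132; standard quotas: A 4.604, B 4.445, C 7.480, D 11.497, E 9.105, F 0.869.
Rounding down gives 4, 4, 7, 11, 9, 0 = 35 seats, so the divisor must be adjusted.
With modified divisor 117600: modified quotas A 5.028, B 4.853, C 8.167, D 12.554, E 9.941, F 0.949.
Rounding down: A 5, B 4, C 8, D 12, E 9, F 0 (total 38).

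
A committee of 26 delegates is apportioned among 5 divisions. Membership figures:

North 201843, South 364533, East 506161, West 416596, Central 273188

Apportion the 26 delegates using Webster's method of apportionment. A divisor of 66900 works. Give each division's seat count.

With modified divisor 66900: modified quotas North 3.017, South 5.449, East 7.566, West 6.227, Central 4.084.
Rounding to the nearest integer: North 3, South 5, East 8, West 6, Central 4 (total 26).

North: 3, South: 5, East: 8, West: 6, Central: 4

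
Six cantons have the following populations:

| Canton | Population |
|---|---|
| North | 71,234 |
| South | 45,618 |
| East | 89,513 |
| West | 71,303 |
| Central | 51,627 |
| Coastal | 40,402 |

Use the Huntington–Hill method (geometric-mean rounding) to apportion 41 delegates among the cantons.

North=8; South=5; East=10; West=8; Central=6; Coastal=4

With divisor 9230: modified quotas North 7.718, South 4.942, East 9.698, West 7.725, Central 5.593, Coastal 4.377.
Geometric-mean thresholds: North √(7·8)=7.483, South √(4·5)=4.472, East √(9·10)=9.487, West √(7·8)=7.483, Central √(5·6)=5.477, Coastal √(4·5)=4.472.
Each quota rounded against its threshold gives North 8, South 5, East 10, West 8, Central 6, Coastal 4 (total 41).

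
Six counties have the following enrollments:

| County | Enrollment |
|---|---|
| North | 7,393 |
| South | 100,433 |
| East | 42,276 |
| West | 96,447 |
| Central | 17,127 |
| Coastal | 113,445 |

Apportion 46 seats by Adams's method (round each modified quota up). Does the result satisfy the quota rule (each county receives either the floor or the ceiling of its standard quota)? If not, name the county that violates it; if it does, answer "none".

none

Standard quotas: North 0.902, South 12.250, East 5.157, West 11.764, Central 2.089, Coastal 13.838.
Adams allocation: North 1, South 12, East 5, West 12, Central 2, Coastal 14.
Every allocation lies between the lower and upper quota.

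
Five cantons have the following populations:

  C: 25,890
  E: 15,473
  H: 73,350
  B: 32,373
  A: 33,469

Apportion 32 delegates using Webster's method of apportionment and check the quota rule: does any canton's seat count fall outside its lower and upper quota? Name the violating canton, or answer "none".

none

Standard quotas: C 4.589, E 2.742, H 13.000, B 5.738, A 5.932.
Webster allocation: C 4, E 3, H 13, B 6, A 6.
Every allocation lies between the lower and upper quota.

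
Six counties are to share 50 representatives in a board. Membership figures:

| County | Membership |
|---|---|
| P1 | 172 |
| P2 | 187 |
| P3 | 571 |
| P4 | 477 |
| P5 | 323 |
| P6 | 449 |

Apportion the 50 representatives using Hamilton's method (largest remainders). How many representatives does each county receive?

Total 2179; standard divisor 2179/50 ≈ 43.58.
Standard quotas: P1 3.947, P2 4.291, P3 13.102, P4 10.945, P5 7.412, P6 10.303.
Lower quotas: P1 3, P2 4, P3 13, P4 10, P5 7, P6 10 (sum 47, leaving 3 seats).
Remainders in descending order: P1 0.947, P4 0.945, P5 0.412, P6 0.303, P2 0.291, P3 0.102.
The surplus seats go to P1, P4, P5.

P1 4, P2 4, P3 13, P4 11, P5 8, P6 10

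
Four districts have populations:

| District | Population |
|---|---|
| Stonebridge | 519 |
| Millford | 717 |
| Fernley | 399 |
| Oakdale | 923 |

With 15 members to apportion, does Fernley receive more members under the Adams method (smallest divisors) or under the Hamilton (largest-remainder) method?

Adams

Adams: Stonebridge 3, Millford 4, Fernley 3, Oakdale 5.
Hamilton: Stonebridge 3, Millford 4, Fernley 2, Oakdale 6.
Fernley gets 3 under Adams and 2 under Hamilton.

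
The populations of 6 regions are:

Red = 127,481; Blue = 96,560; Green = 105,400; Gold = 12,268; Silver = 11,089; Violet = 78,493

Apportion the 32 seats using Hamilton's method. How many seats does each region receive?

Red 9, Blue 7, Green 8, Gold 1, Silver 1, Violet 6

Standard divisor: 431291 ÷ 32 ≈ 13477.844.
Standard quotas: Red 9.4586, Blue 7.1644, Green 7.8202, Gold 0.9102, Silver 0.8228, Violet 5.8239.
Lower quotas: Red 9, Blue 7, Green 7, Gold 0, Silver 0, Violet 5 (sum 28, leaving 4 seats).
Remainders in descending order: Gold 0.9102, Violet 0.8239, Silver 0.8228, Green 0.8202, Red 0.4586, Blue 0.1644.
Largest remainders: Gold, Violet, Silver, Green receive the extra seats.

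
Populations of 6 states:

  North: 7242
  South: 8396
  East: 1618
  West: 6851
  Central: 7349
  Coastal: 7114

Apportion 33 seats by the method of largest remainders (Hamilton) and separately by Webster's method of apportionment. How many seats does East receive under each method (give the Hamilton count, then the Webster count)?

Hamilton: North 6, South 7, East 2, West 6, Central 6, Coastal 6.
Webster: North 6, South 7, East 1, West 6, Central 7, Coastal 6.
East gets 2 under Hamilton and 1 under Webster.

2 and 1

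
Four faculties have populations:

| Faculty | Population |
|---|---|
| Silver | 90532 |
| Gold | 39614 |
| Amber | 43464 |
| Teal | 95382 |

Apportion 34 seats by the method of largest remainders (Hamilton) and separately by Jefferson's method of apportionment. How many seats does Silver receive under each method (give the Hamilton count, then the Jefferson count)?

11 and 12

Hamilton: Silver 11, Gold 5, Amber 6, Teal 12.
Jefferson: Silver 12, Gold 5, Amber 5, Teal 12.
Silver gets 11 under Hamilton and 12 under Jefferson.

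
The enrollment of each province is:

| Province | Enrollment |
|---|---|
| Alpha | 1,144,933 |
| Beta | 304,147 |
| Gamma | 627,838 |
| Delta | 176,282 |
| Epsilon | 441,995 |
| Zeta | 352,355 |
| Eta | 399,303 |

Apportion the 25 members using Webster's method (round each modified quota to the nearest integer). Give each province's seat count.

Alpha: 8; Beta: 2; Gamma: 5; Delta: 1; Epsilon: 3; Zeta: 3; Eta: 3

Standard divisor 3446853/25 ≈ 137874.12; standard quotas: Alpha 8.304, Beta 2.206, Gamma 4.554, Delta 1.279, Epsilon 3.206, Zeta 2.556, Eta 2.896.
Rounding to the nearest integer gives Alpha 8, Beta 2, Gamma 5, Delta 1, Epsilon 3, Zeta 3, Eta 3 — total 25, matching the house size, so no adjustment is needed.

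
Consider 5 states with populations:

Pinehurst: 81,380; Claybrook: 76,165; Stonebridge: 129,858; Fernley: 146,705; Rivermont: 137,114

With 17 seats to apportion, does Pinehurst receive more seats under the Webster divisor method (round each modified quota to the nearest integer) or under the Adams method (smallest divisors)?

Adams

Webster: Pinehurst 2, Claybrook 2, Stonebridge 4, Fernley 5, Rivermont 4.
Adams: Pinehurst 3, Claybrook 2, Stonebridge 4, Fernley 4, Rivermont 4.
Pinehurst gets 2 under Webster and 3 under Adams.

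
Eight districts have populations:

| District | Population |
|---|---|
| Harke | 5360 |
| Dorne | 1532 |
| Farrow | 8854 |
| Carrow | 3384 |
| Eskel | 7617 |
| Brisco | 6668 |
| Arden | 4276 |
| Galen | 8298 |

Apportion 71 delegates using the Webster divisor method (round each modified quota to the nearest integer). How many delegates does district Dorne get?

Standard divisor 45989/71 ≈ 647.732; standard quotas: Harke 8.275, Dorne 2.365, Farrow 13.669, Carrow 5.224, Eskel 11.759, Brisco 10.294, Arden 6.601, Galen 12.811.
Rounding to the nearest integer gives Harke 8, Dorne 2, Farrow 14, Carrow 5, Eskel 12, Brisco 10, Arden 7, Galen 13 — total 71, matching the house size, so no adjustment is needed.
Dorne receives 2.

2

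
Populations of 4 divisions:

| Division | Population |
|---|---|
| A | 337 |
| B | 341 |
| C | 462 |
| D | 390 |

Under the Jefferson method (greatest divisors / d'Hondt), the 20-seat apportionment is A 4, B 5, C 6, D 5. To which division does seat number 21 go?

A

Priority for the next seat is population ÷ (current seats + 1).
Priorities: A 67.400, B 56.833, C 66.000, D 65.000.
Highest priority: A.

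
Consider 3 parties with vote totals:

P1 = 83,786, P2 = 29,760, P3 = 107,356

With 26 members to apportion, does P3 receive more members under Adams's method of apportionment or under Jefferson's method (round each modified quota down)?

Adams: P1 10, P2 4, P3 12.
Jefferson: P1 10, P2 3, P3 13.
P3 gets 12 under Adams and 13 under Jefferson.

Jefferson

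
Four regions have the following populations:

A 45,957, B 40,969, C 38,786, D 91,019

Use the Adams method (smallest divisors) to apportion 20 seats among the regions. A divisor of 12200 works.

With modified divisor 12200: modified quotas A 3.767, B 3.358, C 3.179, D 7.461.
Rounding up: A 4, B 4, C 4, D 8 (total 20).

A 4, B 4, C 4, D 8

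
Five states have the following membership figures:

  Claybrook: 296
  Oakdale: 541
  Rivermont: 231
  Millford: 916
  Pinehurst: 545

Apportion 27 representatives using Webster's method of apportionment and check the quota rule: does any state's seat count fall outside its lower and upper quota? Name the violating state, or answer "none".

Standard quotas: Claybrook 3.160, Oakdale 5.776, Rivermont 2.466, Millford 9.779, Pinehurst 5.819.
Webster allocation: Claybrook 3, Oakdale 6, Rivermont 2, Millford 10, Pinehurst 6.
Every allocation lies between the lower and upper quota.

none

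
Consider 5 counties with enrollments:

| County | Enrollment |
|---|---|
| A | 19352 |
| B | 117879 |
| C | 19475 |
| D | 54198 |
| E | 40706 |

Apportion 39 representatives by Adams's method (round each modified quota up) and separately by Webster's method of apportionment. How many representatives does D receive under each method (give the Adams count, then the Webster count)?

8 and 9

Adams: A 3, B 18, C 3, D 8, E 7.
Webster: A 3, B 18, C 3, D 9, E 6.
D gets 8 under Adams and 9 under Webster.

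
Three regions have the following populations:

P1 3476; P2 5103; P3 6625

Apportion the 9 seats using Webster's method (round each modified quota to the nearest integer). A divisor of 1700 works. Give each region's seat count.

P1=2, P2=3, P3=4

With modified divisor 1700: modified quotas P1 2.045, P2 3.002, P3 3.897.
Rounding to the nearest integer: P1 2, P2 3, P3 4 (total 9).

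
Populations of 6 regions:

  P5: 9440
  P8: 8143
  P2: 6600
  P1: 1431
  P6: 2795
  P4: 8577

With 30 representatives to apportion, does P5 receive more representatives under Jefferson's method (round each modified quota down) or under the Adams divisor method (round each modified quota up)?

Jefferson

Jefferson: P5 8, P8 7, P2 5, P1 1, P6 2, P4 7.
Adams: P5 7, P8 6, P2 5, P1 2, P6 3, P4 7.
P5 gets 8 under Jefferson and 7 under Adams.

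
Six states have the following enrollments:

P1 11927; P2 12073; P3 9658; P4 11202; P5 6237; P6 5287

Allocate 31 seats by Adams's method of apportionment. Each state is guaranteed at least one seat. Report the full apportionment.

Standard divisor 56384/31 ≈ 1818.839; standard quotas: P1 6.557, P2 6.638, P3 5.310, P4 6.159, P5 3.429, P6 2.907.
Rounding up gives 7, 7, 6, 7, 4, 3 = 34 seats, so the divisor must be adjusted.
With modified divisor 2000: modified quotas P1 5.963, P2 6.037, P3 4.829, P4 5.601, P5 3.119, P6 2.643.
Rounding up: P1 6, P2 7, P3 5, P4 6, P5 4, P6 3 (total 31).

P1 6; P2 7; P3 5; P4 6; P5 4; P6 3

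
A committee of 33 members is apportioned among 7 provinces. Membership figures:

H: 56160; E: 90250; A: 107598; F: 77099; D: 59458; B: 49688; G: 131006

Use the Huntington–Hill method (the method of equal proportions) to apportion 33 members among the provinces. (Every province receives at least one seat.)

With divisor 17202: modified quotas H 3.265, E 5.246, A 6.255, F 4.482, D 3.456, B 2.889, G 7.616.
Geometric-mean thresholds: H √(3·4)=3.464, E √(5·6)=5.477, A √(6·7)=6.481, F √(4·5)=4.472, D √(3·4)=3.464, B √(2·3)=2.449, G √(7·8)=7.483.
Each quota rounded against its threshold gives H 3, E 5, A 6, F 5, D 3, B 3, G 8 (total 33).

H 3, E 5, A 6, F 5, D 3, B 3, G 8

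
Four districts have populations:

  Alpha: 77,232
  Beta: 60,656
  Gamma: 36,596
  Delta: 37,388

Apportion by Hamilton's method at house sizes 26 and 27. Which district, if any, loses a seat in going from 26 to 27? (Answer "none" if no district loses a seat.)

Gamma

At 26 seats: Alpha 9, Beta 7, Gamma 5, Delta 5.
At 27 seats: Alpha 10, Beta 8, Gamma 4, Delta 5.
Gamma drops from 5 to 4.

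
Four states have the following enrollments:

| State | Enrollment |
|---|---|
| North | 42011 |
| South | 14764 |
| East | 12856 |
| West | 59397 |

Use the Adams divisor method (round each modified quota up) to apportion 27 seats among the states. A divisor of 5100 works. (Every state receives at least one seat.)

With modified divisor 5100: modified quotas North 8.237, South 2.895, East 2.521, West 11.646.
Rounding up: North 9, South 3, East 3, West 12 (total 27).

North 9; South 3; East 3; West 12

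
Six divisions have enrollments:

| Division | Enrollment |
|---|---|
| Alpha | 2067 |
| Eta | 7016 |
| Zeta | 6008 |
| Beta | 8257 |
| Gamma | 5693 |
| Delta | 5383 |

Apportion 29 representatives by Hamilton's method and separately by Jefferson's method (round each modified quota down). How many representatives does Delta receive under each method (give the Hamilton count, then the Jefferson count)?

4 and 5

Hamilton: Alpha 2, Eta 6, Zeta 5, Beta 7, Gamma 5, Delta 4.
Jefferson: Alpha 1, Eta 6, Zeta 5, Beta 7, Gamma 5, Delta 5.
Delta gets 4 under Hamilton and 5 under Jefferson.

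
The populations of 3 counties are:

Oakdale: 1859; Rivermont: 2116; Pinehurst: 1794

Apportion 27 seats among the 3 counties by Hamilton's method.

Standard divisor: 5769 ÷ 27 ≈ 213.667.
Standard quotas: Oakdale 8.700, Rivermont 9.903, Pinehurst 8.396.
Lower quotas: Oakdale 8, Rivermont 9, Pinehurst 8 (sum 25, leaving 2 seats).
Remainders in descending order: Rivermont 0.903, Oakdale 0.700, Pinehurst 0.396.
The surplus seats go to Rivermont, Oakdale.

Oakdale: 9; Rivermont: 10; Pinehurst: 8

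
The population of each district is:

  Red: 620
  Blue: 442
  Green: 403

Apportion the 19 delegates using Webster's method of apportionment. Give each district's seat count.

Standard divisor 1465/19 ≈ 77.105; standard quotas: Red 8.041, Blue 5.732, Green 5.227.
Rounding to the nearest integer gives Red 8, Blue 6, Green 5 — total 19, matching the house size, so no adjustment is needed.

Red 8, Blue 6, Green 5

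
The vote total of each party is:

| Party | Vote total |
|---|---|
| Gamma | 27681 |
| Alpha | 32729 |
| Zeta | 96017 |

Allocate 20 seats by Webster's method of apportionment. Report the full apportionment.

Standard divisor 156427/20 ≈ 7821.35; standard quotas: Gamma 3.539, Alpha 4.185, Zeta 12.276.
Rounding to the nearest integer gives Gamma 4, Alpha 4, Zeta 12 — total 20, matching the house size, so no adjustment is needed.

Gamma 4, Alpha 4, Zeta 12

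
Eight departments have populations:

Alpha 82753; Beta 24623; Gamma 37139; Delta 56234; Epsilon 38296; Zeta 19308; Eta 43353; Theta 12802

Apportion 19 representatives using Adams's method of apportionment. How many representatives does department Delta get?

3

Standard divisor 314508/19 ≈ 16553.053; standard quotas: Alpha 4.999, Beta 1.488, Gamma 2.244, Delta 3.397, Epsilon 2.314, Zeta 1.166, Eta 2.619, Theta 0.773.
Rounding up gives 5, 2, 3, 4, 3, 2, 3, 1 = 23 seats, so the divisor must be adjusted.
With modified divisor 20000: modified quotas Alpha 4.138, Beta 1.231, Gamma 1.857, Delta 2.812, Epsilon 1.915, Zeta 0.965, Eta 2.168, Theta 0.640.
Rounding up: Alpha 5, Beta 2, Gamma 2, Delta 3, Epsilon 2, Zeta 1, Eta 3, Theta 1 (total 19).
Delta receives 3.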